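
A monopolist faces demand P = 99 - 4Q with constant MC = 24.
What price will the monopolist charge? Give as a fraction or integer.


MR = 99 - 8Q
Set MR = MC: 99 - 8Q = 24
Q* = 75/8
Substitute into demand:
P* = 99 - 4*75/8 = 123/2

123/2


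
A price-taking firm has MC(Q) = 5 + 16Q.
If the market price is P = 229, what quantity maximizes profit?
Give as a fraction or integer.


In perfect competition, profit is maximized where P = MC.
229 = 5 + 16Q
224 = 16Q
Q* = 224/16 = 14

14


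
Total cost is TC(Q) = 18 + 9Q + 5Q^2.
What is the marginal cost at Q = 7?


MC = dTC/dQ = 9 + 2*5*Q
At Q = 7:
MC = 9 + 10*7
MC = 9 + 70 = 79

79


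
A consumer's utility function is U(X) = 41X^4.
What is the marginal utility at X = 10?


MU = dU/dX = 41*4*X^(4-1)
MU = 164*X^3
At X = 10:
MU = 164 * 10^3
MU = 164 * 1000 = 164000

164000


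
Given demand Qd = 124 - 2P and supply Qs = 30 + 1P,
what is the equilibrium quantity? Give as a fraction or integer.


First find equilibrium price:
124 - 2P = 30 + 1P
P* = 94/3 = 94/3
Then substitute into demand:
Q* = 124 - 2 * 94/3 = 184/3

184/3


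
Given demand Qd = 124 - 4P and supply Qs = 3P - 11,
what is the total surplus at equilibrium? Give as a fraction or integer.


Find equilibrium: 124 - 4P = 3P - 11
124 + 11 = 7P
P* = 135/7 = 135/7
Q* = 3*135/7 - 11 = 328/7
Inverse demand: P = 31 - Q/4, so P_max = 31
Inverse supply: P = 11/3 + Q/3, so P_min = 11/3
CS = (1/2) * 328/7 * (31 - 135/7) = 13448/49
PS = (1/2) * 328/7 * (135/7 - 11/3) = 53792/147
TS = CS + PS = 13448/49 + 53792/147 = 13448/21

13448/21


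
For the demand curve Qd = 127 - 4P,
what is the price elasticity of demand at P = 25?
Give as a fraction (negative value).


dQ/dP = -4
At P = 25: Q = 127 - 4*25 = 27
E = (dQ/dP)(P/Q) = (-4)(25/27) = -100/27

-100/27


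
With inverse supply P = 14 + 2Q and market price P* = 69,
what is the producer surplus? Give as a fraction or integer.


Minimum supply price (at Q=0): P_min = 14
Quantity supplied at P* = 69:
Q* = (69 - 14)/2 = 55/2
PS = (1/2) * Q* * (P* - P_min)
PS = (1/2) * 55/2 * (69 - 14)
PS = (1/2) * 55/2 * 55 = 3025/4

3025/4


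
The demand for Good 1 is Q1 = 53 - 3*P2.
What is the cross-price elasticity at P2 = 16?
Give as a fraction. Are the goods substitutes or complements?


dQ1/dP2 = -3
At P2 = 16: Q1 = 53 - 3*16 = 5
Exy = (dQ1/dP2)(P2/Q1) = -3 * 16 / 5 = -48/5
Since Exy < 0, the goods are complements.

-48/5 (complements)


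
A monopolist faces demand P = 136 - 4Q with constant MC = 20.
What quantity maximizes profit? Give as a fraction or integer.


TR = P*Q = (136 - 4Q)Q = 136Q - 4Q^2
MR = dTR/dQ = 136 - 8Q
Set MR = MC:
136 - 8Q = 20
116 = 8Q
Q* = 116/8 = 29/2

29/2


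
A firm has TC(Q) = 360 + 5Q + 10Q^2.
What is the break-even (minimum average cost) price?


AC(Q) = 360/Q + 5 + 10Q
To minimize: dAC/dQ = -360/Q^2 + 10 = 0
Q^2 = 360/10 = 36
Q* = 6
Min AC = 360/6 + 5 + 10*6
Min AC = 60 + 5 + 60 = 125

125


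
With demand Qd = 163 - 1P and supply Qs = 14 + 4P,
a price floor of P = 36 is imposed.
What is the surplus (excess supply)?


At P = 36:
Qd = 163 - 1*36 = 127
Qs = 14 + 4*36 = 158
Surplus = Qs - Qd = 158 - 127 = 31

31


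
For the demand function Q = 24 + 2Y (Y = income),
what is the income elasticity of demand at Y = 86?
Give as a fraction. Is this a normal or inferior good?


dQ/dY = 2
At Y = 86: Q = 24 + 2*86 = 196
Ey = (dQ/dY)(Y/Q) = 2 * 86 / 196 = 43/49
Since Ey > 0, this is a normal good.

43/49 (normal good)


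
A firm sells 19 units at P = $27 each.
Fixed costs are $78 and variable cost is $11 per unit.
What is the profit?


Total Revenue = P * Q = 27 * 19 = $513
Total Cost = FC + VC*Q = 78 + 11*19 = $287
Profit = TR - TC = 513 - 287 = $226

$226


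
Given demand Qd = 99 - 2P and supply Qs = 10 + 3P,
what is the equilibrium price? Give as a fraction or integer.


At equilibrium, Qd = Qs.
99 - 2P = 10 + 3P
99 - 10 = 2P + 3P
89 = 5P
P* = 89/5 = 89/5

89/5


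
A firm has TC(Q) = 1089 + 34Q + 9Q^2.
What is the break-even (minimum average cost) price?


AC(Q) = 1089/Q + 34 + 9Q
To minimize: dAC/dQ = -1089/Q^2 + 9 = 0
Q^2 = 1089/9 = 121
Q* = 11
Min AC = 1089/11 + 34 + 9*11
Min AC = 99 + 34 + 99 = 232

232


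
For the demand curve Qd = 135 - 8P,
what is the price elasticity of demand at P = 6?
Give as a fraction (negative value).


dQ/dP = -8
At P = 6: Q = 135 - 8*6 = 87
E = (dQ/dP)(P/Q) = (-8)(6/87) = -16/29

-16/29


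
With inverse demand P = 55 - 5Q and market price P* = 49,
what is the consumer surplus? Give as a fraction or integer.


Maximum willingness to pay (at Q=0): P_max = 55
Quantity demanded at P* = 49:
Q* = (55 - 49)/5 = 6/5
CS = (1/2) * Q* * (P_max - P*)
CS = (1/2) * 6/5 * (55 - 49)
CS = (1/2) * 6/5 * 6 = 18/5

18/5


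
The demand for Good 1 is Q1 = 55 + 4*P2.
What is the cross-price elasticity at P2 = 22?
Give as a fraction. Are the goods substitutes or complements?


dQ1/dP2 = 4
At P2 = 22: Q1 = 55 + 4*22 = 143
Exy = (dQ1/dP2)(P2/Q1) = 4 * 22 / 143 = 8/13
Since Exy > 0, the goods are substitutes.

8/13 (substitutes)


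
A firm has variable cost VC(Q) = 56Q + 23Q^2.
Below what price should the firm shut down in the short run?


AVC(Q) = VC(Q)/Q = 56 + 23Q
AVC is increasing in Q, so minimum AVC is at Q -> 0+.
Min AVC = 56
The firm should shut down if P < 56.

56


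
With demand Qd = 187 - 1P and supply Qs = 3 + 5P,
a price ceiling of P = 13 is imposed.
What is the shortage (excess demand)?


At P = 13:
Qd = 187 - 1*13 = 174
Qs = 3 + 5*13 = 68
Shortage = Qd - Qs = 174 - 68 = 106

106


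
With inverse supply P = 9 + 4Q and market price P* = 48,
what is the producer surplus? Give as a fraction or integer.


Minimum supply price (at Q=0): P_min = 9
Quantity supplied at P* = 48:
Q* = (48 - 9)/4 = 39/4
PS = (1/2) * Q* * (P* - P_min)
PS = (1/2) * 39/4 * (48 - 9)
PS = (1/2) * 39/4 * 39 = 1521/8

1521/8


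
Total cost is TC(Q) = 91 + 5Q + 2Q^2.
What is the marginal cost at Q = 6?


MC = dTC/dQ = 5 + 2*2*Q
At Q = 6:
MC = 5 + 4*6
MC = 5 + 24 = 29

29


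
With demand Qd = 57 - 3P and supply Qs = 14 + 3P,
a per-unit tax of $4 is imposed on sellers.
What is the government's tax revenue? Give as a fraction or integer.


With tax on sellers, new supply: Qs' = 14 + 3(P - 4)
= 2 + 3P
New equilibrium quantity:
Q_new = 59/2
Tax revenue = tax * Q_new = 4 * 59/2 = 118

118


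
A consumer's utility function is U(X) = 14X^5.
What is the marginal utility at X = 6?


MU = dU/dX = 14*5*X^(5-1)
MU = 70*X^4
At X = 6:
MU = 70 * 6^4
MU = 70 * 1296 = 90720

90720


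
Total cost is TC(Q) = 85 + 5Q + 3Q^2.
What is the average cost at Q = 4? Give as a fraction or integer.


TC(4) = 85 + 5*4 + 3*4^2
TC(4) = 85 + 20 + 48 = 153
AC = TC/Q = 153/4 = 153/4

153/4


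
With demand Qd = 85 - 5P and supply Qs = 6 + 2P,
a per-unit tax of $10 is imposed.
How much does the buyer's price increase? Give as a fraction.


With a per-unit tax, the buyer's price increase depends on relative slopes.
Supply slope: d = 2, Demand slope: b = 5
Buyer's price increase = d * tax / (b + d)
= 2 * 10 / (5 + 2)
= 20 / 7 = 20/7

20/7


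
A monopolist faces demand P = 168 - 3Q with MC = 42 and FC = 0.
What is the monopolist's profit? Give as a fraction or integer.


MR = MC: 168 - 6Q = 42
Q* = 21
P* = 168 - 3*21 = 105
Profit = (P* - MC)*Q* - FC
= (105 - 42)*21 - 0
= 63*21 - 0
= 1323 - 0 = 1323

1323


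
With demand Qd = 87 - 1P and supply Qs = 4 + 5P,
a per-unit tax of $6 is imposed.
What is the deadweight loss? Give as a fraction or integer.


Pre-tax equilibrium quantity: Q* = 439/6
Post-tax equilibrium quantity: Q_tax = 409/6
Reduction in quantity: Q* - Q_tax = 5
DWL = (1/2) * tax * (Q* - Q_tax)
DWL = (1/2) * 6 * 5 = 15

15


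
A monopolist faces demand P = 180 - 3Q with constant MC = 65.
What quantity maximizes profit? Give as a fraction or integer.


TR = P*Q = (180 - 3Q)Q = 180Q - 3Q^2
MR = dTR/dQ = 180 - 6Q
Set MR = MC:
180 - 6Q = 65
115 = 6Q
Q* = 115/6 = 115/6

115/6


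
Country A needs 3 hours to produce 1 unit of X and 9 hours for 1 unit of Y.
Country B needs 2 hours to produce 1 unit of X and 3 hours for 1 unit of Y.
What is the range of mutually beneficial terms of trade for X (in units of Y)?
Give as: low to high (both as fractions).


Opportunity cost of X for Country A = hours_X / hours_Y = 3/9 = 1/3 units of Y
Opportunity cost of X for Country B = hours_X / hours_Y = 2/3 = 2/3 units of Y
Terms of trade must be between the two opportunity costs.
Range: 1/3 to 2/3

1/3 to 2/3


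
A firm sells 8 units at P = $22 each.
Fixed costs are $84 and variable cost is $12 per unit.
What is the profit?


Total Revenue = P * Q = 22 * 8 = $176
Total Cost = FC + VC*Q = 84 + 12*8 = $180
Profit = TR - TC = 176 - 180 = $-4

$-4


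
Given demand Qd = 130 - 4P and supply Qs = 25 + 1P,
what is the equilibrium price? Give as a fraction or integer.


At equilibrium, Qd = Qs.
130 - 4P = 25 + 1P
130 - 25 = 4P + 1P
105 = 5P
P* = 105/5 = 21

21


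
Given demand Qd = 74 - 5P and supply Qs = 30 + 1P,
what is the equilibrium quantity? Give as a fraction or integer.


First find equilibrium price:
74 - 5P = 30 + 1P
P* = 44/6 = 22/3
Then substitute into demand:
Q* = 74 - 5 * 22/3 = 112/3

112/3


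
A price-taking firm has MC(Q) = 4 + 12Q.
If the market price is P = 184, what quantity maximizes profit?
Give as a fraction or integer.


In perfect competition, profit is maximized where P = MC.
184 = 4 + 12Q
180 = 12Q
Q* = 180/12 = 15

15


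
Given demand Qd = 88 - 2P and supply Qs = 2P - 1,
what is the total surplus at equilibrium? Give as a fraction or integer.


Find equilibrium: 88 - 2P = 2P - 1
88 + 1 = 4P
P* = 89/4 = 89/4
Q* = 2*89/4 - 1 = 87/2
Inverse demand: P = 44 - Q/2, so P_max = 44
Inverse supply: P = 1/2 + Q/2, so P_min = 1/2
CS = (1/2) * 87/2 * (44 - 89/4) = 7569/16
PS = (1/2) * 87/2 * (89/4 - 1/2) = 7569/16
TS = CS + PS = 7569/16 + 7569/16 = 7569/8

7569/8


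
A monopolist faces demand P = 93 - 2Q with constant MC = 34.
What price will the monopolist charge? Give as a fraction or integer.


MR = 93 - 4Q
Set MR = MC: 93 - 4Q = 34
Q* = 59/4
Substitute into demand:
P* = 93 - 2*59/4 = 127/2

127/2


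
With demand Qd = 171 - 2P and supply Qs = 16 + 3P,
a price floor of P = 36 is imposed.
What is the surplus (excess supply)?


At P = 36:
Qd = 171 - 2*36 = 99
Qs = 16 + 3*36 = 124
Surplus = Qs - Qd = 124 - 99 = 25

25


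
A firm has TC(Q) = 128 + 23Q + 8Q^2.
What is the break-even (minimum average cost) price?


AC(Q) = 128/Q + 23 + 8Q
To minimize: dAC/dQ = -128/Q^2 + 8 = 0
Q^2 = 128/8 = 16
Q* = 4
Min AC = 128/4 + 23 + 8*4
Min AC = 32 + 23 + 32 = 87

87


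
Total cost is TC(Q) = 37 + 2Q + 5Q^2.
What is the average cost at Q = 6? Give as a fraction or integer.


TC(6) = 37 + 2*6 + 5*6^2
TC(6) = 37 + 12 + 180 = 229
AC = TC/Q = 229/6 = 229/6

229/6


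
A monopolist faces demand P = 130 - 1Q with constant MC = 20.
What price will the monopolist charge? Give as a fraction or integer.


MR = 130 - 2Q
Set MR = MC: 130 - 2Q = 20
Q* = 55
Substitute into demand:
P* = 130 - 1*55 = 75

75


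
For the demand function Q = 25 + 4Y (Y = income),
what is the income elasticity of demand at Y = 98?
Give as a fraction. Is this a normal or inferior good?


dQ/dY = 4
At Y = 98: Q = 25 + 4*98 = 417
Ey = (dQ/dY)(Y/Q) = 4 * 98 / 417 = 392/417
Since Ey > 0, this is a normal good.

392/417 (normal good)


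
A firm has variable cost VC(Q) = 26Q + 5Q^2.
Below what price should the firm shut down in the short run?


AVC(Q) = VC(Q)/Q = 26 + 5Q
AVC is increasing in Q, so minimum AVC is at Q -> 0+.
Min AVC = 26
The firm should shut down if P < 26.

26


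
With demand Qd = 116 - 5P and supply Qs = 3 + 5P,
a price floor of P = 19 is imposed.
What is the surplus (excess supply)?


At P = 19:
Qd = 116 - 5*19 = 21
Qs = 3 + 5*19 = 98
Surplus = Qs - Qd = 98 - 21 = 77

77


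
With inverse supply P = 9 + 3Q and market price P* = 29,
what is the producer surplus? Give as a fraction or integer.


Minimum supply price (at Q=0): P_min = 9
Quantity supplied at P* = 29:
Q* = (29 - 9)/3 = 20/3
PS = (1/2) * Q* * (P* - P_min)
PS = (1/2) * 20/3 * (29 - 9)
PS = (1/2) * 20/3 * 20 = 200/3

200/3


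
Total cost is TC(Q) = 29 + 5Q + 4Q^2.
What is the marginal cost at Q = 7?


MC = dTC/dQ = 5 + 2*4*Q
At Q = 7:
MC = 5 + 8*7
MC = 5 + 56 = 61

61


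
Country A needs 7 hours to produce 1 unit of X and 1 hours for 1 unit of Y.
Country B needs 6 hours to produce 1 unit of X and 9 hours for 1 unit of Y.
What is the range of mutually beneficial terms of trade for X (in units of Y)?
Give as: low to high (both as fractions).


Opportunity cost of X for Country A = hours_X / hours_Y = 7/1 = 7 units of Y
Opportunity cost of X for Country B = hours_X / hours_Y = 6/9 = 2/3 units of Y
Terms of trade must be between the two opportunity costs.
Range: 2/3 to 7

2/3 to 7


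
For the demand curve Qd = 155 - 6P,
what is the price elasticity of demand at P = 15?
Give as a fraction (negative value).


dQ/dP = -6
At P = 15: Q = 155 - 6*15 = 65
E = (dQ/dP)(P/Q) = (-6)(15/65) = -18/13

-18/13


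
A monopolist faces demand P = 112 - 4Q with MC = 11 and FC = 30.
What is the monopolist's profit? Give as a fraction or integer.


MR = MC: 112 - 8Q = 11
Q* = 101/8
P* = 112 - 4*101/8 = 123/2
Profit = (P* - MC)*Q* - FC
= (123/2 - 11)*101/8 - 30
= 101/2*101/8 - 30
= 10201/16 - 30 = 9721/16

9721/16


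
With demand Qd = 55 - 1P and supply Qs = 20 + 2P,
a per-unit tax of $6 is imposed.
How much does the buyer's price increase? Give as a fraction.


With a per-unit tax, the buyer's price increase depends on relative slopes.
Supply slope: d = 2, Demand slope: b = 1
Buyer's price increase = d * tax / (b + d)
= 2 * 6 / (1 + 2)
= 12 / 3 = 4

4


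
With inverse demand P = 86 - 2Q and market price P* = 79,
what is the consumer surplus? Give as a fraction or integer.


Maximum willingness to pay (at Q=0): P_max = 86
Quantity demanded at P* = 79:
Q* = (86 - 79)/2 = 7/2
CS = (1/2) * Q* * (P_max - P*)
CS = (1/2) * 7/2 * (86 - 79)
CS = (1/2) * 7/2 * 7 = 49/4

49/4


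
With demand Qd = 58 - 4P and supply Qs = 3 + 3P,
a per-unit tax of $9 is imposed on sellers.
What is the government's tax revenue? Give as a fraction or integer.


With tax on sellers, new supply: Qs' = 3 + 3(P - 9)
= 3P - 24
New equilibrium quantity:
Q_new = 78/7
Tax revenue = tax * Q_new = 9 * 78/7 = 702/7

702/7


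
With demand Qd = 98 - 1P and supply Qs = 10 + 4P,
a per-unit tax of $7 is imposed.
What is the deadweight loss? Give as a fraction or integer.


Pre-tax equilibrium quantity: Q* = 402/5
Post-tax equilibrium quantity: Q_tax = 374/5
Reduction in quantity: Q* - Q_tax = 28/5
DWL = (1/2) * tax * (Q* - Q_tax)
DWL = (1/2) * 7 * 28/5 = 98/5

98/5


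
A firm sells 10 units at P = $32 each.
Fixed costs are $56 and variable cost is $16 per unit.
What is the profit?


Total Revenue = P * Q = 32 * 10 = $320
Total Cost = FC + VC*Q = 56 + 16*10 = $216
Profit = TR - TC = 320 - 216 = $104

$104


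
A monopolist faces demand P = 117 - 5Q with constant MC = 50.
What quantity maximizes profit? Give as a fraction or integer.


TR = P*Q = (117 - 5Q)Q = 117Q - 5Q^2
MR = dTR/dQ = 117 - 10Q
Set MR = MC:
117 - 10Q = 50
67 = 10Q
Q* = 67/10 = 67/10

67/10


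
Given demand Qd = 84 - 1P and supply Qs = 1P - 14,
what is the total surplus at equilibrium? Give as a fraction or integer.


Find equilibrium: 84 - 1P = 1P - 14
84 + 14 = 2P
P* = 98/2 = 49
Q* = 1*49 - 14 = 35
Inverse demand: P = 84 - Q/1, so P_max = 84
Inverse supply: P = 14 + Q/1, so P_min = 14
CS = (1/2) * 35 * (84 - 49) = 1225/2
PS = (1/2) * 35 * (49 - 14) = 1225/2
TS = CS + PS = 1225/2 + 1225/2 = 1225

1225


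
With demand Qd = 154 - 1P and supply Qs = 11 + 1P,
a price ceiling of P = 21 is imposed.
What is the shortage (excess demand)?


At P = 21:
Qd = 154 - 1*21 = 133
Qs = 11 + 1*21 = 32
Shortage = Qd - Qs = 133 - 32 = 101

101


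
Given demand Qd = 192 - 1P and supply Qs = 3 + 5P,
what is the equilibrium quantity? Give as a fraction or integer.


First find equilibrium price:
192 - 1P = 3 + 5P
P* = 189/6 = 63/2
Then substitute into demand:
Q* = 192 - 1 * 63/2 = 321/2

321/2


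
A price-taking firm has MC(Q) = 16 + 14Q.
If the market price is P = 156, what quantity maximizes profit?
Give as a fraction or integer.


In perfect competition, profit is maximized where P = MC.
156 = 16 + 14Q
140 = 14Q
Q* = 140/14 = 10

10


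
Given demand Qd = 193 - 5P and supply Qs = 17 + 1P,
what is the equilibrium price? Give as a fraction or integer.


At equilibrium, Qd = Qs.
193 - 5P = 17 + 1P
193 - 17 = 5P + 1P
176 = 6P
P* = 176/6 = 88/3

88/3


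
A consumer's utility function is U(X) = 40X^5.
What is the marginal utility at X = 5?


MU = dU/dX = 40*5*X^(5-1)
MU = 200*X^4
At X = 5:
MU = 200 * 5^4
MU = 200 * 625 = 125000

125000


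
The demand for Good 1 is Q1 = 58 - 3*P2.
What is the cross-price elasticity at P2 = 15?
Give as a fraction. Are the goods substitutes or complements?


dQ1/dP2 = -3
At P2 = 15: Q1 = 58 - 3*15 = 13
Exy = (dQ1/dP2)(P2/Q1) = -3 * 15 / 13 = -45/13
Since Exy < 0, the goods are complements.

-45/13 (complements)


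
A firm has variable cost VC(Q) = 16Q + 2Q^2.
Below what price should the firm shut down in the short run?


AVC(Q) = VC(Q)/Q = 16 + 2Q
AVC is increasing in Q, so minimum AVC is at Q -> 0+.
Min AVC = 16
The firm should shut down if P < 16.

16


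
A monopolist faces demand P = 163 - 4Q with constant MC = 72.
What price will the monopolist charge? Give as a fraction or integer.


MR = 163 - 8Q
Set MR = MC: 163 - 8Q = 72
Q* = 91/8
Substitute into demand:
P* = 163 - 4*91/8 = 235/2

235/2


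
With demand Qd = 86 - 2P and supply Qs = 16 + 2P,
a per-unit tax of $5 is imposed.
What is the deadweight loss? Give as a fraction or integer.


Pre-tax equilibrium quantity: Q* = 51
Post-tax equilibrium quantity: Q_tax = 46
Reduction in quantity: Q* - Q_tax = 5
DWL = (1/2) * tax * (Q* - Q_tax)
DWL = (1/2) * 5 * 5 = 25/2

25/2


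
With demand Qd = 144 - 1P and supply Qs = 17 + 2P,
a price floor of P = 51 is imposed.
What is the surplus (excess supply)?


At P = 51:
Qd = 144 - 1*51 = 93
Qs = 17 + 2*51 = 119
Surplus = Qs - Qd = 119 - 93 = 26

26


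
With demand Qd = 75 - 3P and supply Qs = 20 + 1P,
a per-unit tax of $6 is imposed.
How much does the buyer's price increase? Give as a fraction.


With a per-unit tax, the buyer's price increase depends on relative slopes.
Supply slope: d = 1, Demand slope: b = 3
Buyer's price increase = d * tax / (b + d)
= 1 * 6 / (3 + 1)
= 6 / 4 = 3/2

3/2


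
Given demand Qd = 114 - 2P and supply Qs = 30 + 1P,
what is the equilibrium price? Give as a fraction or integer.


At equilibrium, Qd = Qs.
114 - 2P = 30 + 1P
114 - 30 = 2P + 1P
84 = 3P
P* = 84/3 = 28

28


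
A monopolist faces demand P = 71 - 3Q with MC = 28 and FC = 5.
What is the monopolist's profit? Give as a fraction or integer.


MR = MC: 71 - 6Q = 28
Q* = 43/6
P* = 71 - 3*43/6 = 99/2
Profit = (P* - MC)*Q* - FC
= (99/2 - 28)*43/6 - 5
= 43/2*43/6 - 5
= 1849/12 - 5 = 1789/12

1789/12


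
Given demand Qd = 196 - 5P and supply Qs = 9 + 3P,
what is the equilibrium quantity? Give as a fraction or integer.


First find equilibrium price:
196 - 5P = 9 + 3P
P* = 187/8 = 187/8
Then substitute into demand:
Q* = 196 - 5 * 187/8 = 633/8

633/8


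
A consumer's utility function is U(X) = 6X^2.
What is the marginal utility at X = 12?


MU = dU/dX = 6*2*X^(2-1)
MU = 12*X^1
At X = 12:
MU = 12 * 12^1
MU = 12 * 12 = 144

144


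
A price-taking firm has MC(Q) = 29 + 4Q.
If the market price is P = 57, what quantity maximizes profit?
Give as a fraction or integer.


In perfect competition, profit is maximized where P = MC.
57 = 29 + 4Q
28 = 4Q
Q* = 28/4 = 7

7


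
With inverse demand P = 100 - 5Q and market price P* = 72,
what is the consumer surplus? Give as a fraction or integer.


Maximum willingness to pay (at Q=0): P_max = 100
Quantity demanded at P* = 72:
Q* = (100 - 72)/5 = 28/5
CS = (1/2) * Q* * (P_max - P*)
CS = (1/2) * 28/5 * (100 - 72)
CS = (1/2) * 28/5 * 28 = 392/5

392/5


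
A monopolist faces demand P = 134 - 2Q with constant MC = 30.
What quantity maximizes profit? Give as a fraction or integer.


TR = P*Q = (134 - 2Q)Q = 134Q - 2Q^2
MR = dTR/dQ = 134 - 4Q
Set MR = MC:
134 - 4Q = 30
104 = 4Q
Q* = 104/4 = 26

26


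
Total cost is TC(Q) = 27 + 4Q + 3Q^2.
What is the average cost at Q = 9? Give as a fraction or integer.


TC(9) = 27 + 4*9 + 3*9^2
TC(9) = 27 + 36 + 243 = 306
AC = TC/Q = 306/9 = 34

34


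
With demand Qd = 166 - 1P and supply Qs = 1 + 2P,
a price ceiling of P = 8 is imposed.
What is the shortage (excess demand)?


At P = 8:
Qd = 166 - 1*8 = 158
Qs = 1 + 2*8 = 17
Shortage = Qd - Qs = 158 - 17 = 141

141


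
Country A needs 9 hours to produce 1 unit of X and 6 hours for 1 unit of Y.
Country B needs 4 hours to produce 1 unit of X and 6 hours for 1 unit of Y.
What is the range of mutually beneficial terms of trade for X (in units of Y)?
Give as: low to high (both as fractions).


Opportunity cost of X for Country A = hours_X / hours_Y = 9/6 = 3/2 units of Y
Opportunity cost of X for Country B = hours_X / hours_Y = 4/6 = 2/3 units of Y
Terms of trade must be between the two opportunity costs.
Range: 2/3 to 3/2

2/3 to 3/2


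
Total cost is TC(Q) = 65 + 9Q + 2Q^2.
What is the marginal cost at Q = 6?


MC = dTC/dQ = 9 + 2*2*Q
At Q = 6:
MC = 9 + 4*6
MC = 9 + 24 = 33

33


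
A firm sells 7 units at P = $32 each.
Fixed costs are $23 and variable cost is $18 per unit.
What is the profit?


Total Revenue = P * Q = 32 * 7 = $224
Total Cost = FC + VC*Q = 23 + 18*7 = $149
Profit = TR - TC = 224 - 149 = $75

$75


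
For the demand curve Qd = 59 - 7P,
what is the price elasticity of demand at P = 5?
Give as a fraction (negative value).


dQ/dP = -7
At P = 5: Q = 59 - 7*5 = 24
E = (dQ/dP)(P/Q) = (-7)(5/24) = -35/24

-35/24


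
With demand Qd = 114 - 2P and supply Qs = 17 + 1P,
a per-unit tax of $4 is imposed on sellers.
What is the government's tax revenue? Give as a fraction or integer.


With tax on sellers, new supply: Qs' = 17 + 1(P - 4)
= 13 + 1P
New equilibrium quantity:
Q_new = 140/3
Tax revenue = tax * Q_new = 4 * 140/3 = 560/3

560/3


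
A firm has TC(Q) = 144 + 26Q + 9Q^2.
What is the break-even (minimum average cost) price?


AC(Q) = 144/Q + 26 + 9Q
To minimize: dAC/dQ = -144/Q^2 + 9 = 0
Q^2 = 144/9 = 16
Q* = 4
Min AC = 144/4 + 26 + 9*4
Min AC = 36 + 26 + 36 = 98

98


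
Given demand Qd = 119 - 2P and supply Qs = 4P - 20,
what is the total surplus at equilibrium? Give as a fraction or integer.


Find equilibrium: 119 - 2P = 4P - 20
119 + 20 = 6P
P* = 139/6 = 139/6
Q* = 4*139/6 - 20 = 218/3
Inverse demand: P = 119/2 - Q/2, so P_max = 119/2
Inverse supply: P = 5 + Q/4, so P_min = 5
CS = (1/2) * 218/3 * (119/2 - 139/6) = 11881/9
PS = (1/2) * 218/3 * (139/6 - 5) = 11881/18
TS = CS + PS = 11881/9 + 11881/18 = 11881/6

11881/6


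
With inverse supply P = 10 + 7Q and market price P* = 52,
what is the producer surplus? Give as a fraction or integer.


Minimum supply price (at Q=0): P_min = 10
Quantity supplied at P* = 52:
Q* = (52 - 10)/7 = 6
PS = (1/2) * Q* * (P* - P_min)
PS = (1/2) * 6 * (52 - 10)
PS = (1/2) * 6 * 42 = 126

126


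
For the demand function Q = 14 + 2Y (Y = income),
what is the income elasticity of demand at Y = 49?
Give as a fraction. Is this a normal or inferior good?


dQ/dY = 2
At Y = 49: Q = 14 + 2*49 = 112
Ey = (dQ/dY)(Y/Q) = 2 * 49 / 112 = 7/8
Since Ey > 0, this is a normal good.

7/8 (normal good)


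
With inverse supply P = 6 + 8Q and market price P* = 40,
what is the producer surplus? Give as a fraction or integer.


Minimum supply price (at Q=0): P_min = 6
Quantity supplied at P* = 40:
Q* = (40 - 6)/8 = 17/4
PS = (1/2) * Q* * (P* - P_min)
PS = (1/2) * 17/4 * (40 - 6)
PS = (1/2) * 17/4 * 34 = 289/4

289/4


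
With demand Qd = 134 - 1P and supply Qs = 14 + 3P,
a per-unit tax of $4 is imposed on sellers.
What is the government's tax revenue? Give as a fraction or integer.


With tax on sellers, new supply: Qs' = 14 + 3(P - 4)
= 2 + 3P
New equilibrium quantity:
Q_new = 101
Tax revenue = tax * Q_new = 4 * 101 = 404

404


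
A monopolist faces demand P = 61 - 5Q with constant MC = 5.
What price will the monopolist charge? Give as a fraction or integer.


MR = 61 - 10Q
Set MR = MC: 61 - 10Q = 5
Q* = 28/5
Substitute into demand:
P* = 61 - 5*28/5 = 33

33


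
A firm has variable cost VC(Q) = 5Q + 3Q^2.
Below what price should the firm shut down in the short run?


AVC(Q) = VC(Q)/Q = 5 + 3Q
AVC is increasing in Q, so minimum AVC is at Q -> 0+.
Min AVC = 5
The firm should shut down if P < 5.

5


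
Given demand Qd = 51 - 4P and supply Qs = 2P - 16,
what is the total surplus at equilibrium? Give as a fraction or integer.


Find equilibrium: 51 - 4P = 2P - 16
51 + 16 = 6P
P* = 67/6 = 67/6
Q* = 2*67/6 - 16 = 19/3
Inverse demand: P = 51/4 - Q/4, so P_max = 51/4
Inverse supply: P = 8 + Q/2, so P_min = 8
CS = (1/2) * 19/3 * (51/4 - 67/6) = 361/72
PS = (1/2) * 19/3 * (67/6 - 8) = 361/36
TS = CS + PS = 361/72 + 361/36 = 361/24

361/24


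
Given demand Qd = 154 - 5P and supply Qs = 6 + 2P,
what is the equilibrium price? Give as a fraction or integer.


At equilibrium, Qd = Qs.
154 - 5P = 6 + 2P
154 - 6 = 5P + 2P
148 = 7P
P* = 148/7 = 148/7

148/7


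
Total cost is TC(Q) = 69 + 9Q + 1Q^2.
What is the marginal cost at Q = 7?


MC = dTC/dQ = 9 + 2*1*Q
At Q = 7:
MC = 9 + 2*7
MC = 9 + 14 = 23

23


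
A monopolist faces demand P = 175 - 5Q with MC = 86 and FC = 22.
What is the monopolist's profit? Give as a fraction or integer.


MR = MC: 175 - 10Q = 86
Q* = 89/10
P* = 175 - 5*89/10 = 261/2
Profit = (P* - MC)*Q* - FC
= (261/2 - 86)*89/10 - 22
= 89/2*89/10 - 22
= 7921/20 - 22 = 7481/20

7481/20


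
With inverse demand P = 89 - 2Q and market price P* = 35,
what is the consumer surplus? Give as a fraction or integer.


Maximum willingness to pay (at Q=0): P_max = 89
Quantity demanded at P* = 35:
Q* = (89 - 35)/2 = 27
CS = (1/2) * Q* * (P_max - P*)
CS = (1/2) * 27 * (89 - 35)
CS = (1/2) * 27 * 54 = 729

729


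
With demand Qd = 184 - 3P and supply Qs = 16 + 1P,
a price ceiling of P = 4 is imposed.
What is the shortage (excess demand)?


At P = 4:
Qd = 184 - 3*4 = 172
Qs = 16 + 1*4 = 20
Shortage = Qd - Qs = 172 - 20 = 152

152


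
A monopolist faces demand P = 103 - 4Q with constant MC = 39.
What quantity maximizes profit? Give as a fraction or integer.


TR = P*Q = (103 - 4Q)Q = 103Q - 4Q^2
MR = dTR/dQ = 103 - 8Q
Set MR = MC:
103 - 8Q = 39
64 = 8Q
Q* = 64/8 = 8

8


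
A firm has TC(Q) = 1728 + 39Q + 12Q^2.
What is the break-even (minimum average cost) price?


AC(Q) = 1728/Q + 39 + 12Q
To minimize: dAC/dQ = -1728/Q^2 + 12 = 0
Q^2 = 1728/12 = 144
Q* = 12
Min AC = 1728/12 + 39 + 12*12
Min AC = 144 + 39 + 144 = 327

327


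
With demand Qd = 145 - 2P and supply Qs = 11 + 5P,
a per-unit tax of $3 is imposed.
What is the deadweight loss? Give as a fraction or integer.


Pre-tax equilibrium quantity: Q* = 747/7
Post-tax equilibrium quantity: Q_tax = 717/7
Reduction in quantity: Q* - Q_tax = 30/7
DWL = (1/2) * tax * (Q* - Q_tax)
DWL = (1/2) * 3 * 30/7 = 45/7

45/7


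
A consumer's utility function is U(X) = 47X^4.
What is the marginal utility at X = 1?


MU = dU/dX = 47*4*X^(4-1)
MU = 188*X^3
At X = 1:
MU = 188 * 1^3
MU = 188 * 1 = 188

188


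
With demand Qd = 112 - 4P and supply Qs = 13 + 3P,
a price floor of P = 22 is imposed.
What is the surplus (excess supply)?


At P = 22:
Qd = 112 - 4*22 = 24
Qs = 13 + 3*22 = 79
Surplus = Qs - Qd = 79 - 24 = 55

55


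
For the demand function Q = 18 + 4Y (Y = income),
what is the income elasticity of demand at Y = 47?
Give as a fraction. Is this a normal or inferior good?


dQ/dY = 4
At Y = 47: Q = 18 + 4*47 = 206
Ey = (dQ/dY)(Y/Q) = 4 * 47 / 206 = 94/103
Since Ey > 0, this is a normal good.

94/103 (normal good)


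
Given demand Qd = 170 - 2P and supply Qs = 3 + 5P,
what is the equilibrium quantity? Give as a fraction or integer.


First find equilibrium price:
170 - 2P = 3 + 5P
P* = 167/7 = 167/7
Then substitute into demand:
Q* = 170 - 2 * 167/7 = 856/7

856/7


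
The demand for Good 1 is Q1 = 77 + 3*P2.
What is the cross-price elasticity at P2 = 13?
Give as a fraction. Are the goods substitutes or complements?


dQ1/dP2 = 3
At P2 = 13: Q1 = 77 + 3*13 = 116
Exy = (dQ1/dP2)(P2/Q1) = 3 * 13 / 116 = 39/116
Since Exy > 0, the goods are substitutes.

39/116 (substitutes)


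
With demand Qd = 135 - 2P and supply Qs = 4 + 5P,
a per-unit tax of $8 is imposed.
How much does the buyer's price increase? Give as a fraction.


With a per-unit tax, the buyer's price increase depends on relative slopes.
Supply slope: d = 5, Demand slope: b = 2
Buyer's price increase = d * tax / (b + d)
= 5 * 8 / (2 + 5)
= 40 / 7 = 40/7

40/7


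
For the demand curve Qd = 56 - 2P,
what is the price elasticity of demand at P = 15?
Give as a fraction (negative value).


dQ/dP = -2
At P = 15: Q = 56 - 2*15 = 26
E = (dQ/dP)(P/Q) = (-2)(15/26) = -15/13

-15/13


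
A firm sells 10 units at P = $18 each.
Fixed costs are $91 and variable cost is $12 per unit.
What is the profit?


Total Revenue = P * Q = 18 * 10 = $180
Total Cost = FC + VC*Q = 91 + 12*10 = $211
Profit = TR - TC = 180 - 211 = $-31

$-31


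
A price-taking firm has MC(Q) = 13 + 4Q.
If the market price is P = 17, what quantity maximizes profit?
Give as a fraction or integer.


In perfect competition, profit is maximized where P = MC.
17 = 13 + 4Q
4 = 4Q
Q* = 4/4 = 1

1


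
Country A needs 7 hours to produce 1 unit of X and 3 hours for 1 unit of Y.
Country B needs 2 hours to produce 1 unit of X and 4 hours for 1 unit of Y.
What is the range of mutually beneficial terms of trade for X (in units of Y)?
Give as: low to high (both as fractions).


Opportunity cost of X for Country A = hours_X / hours_Y = 7/3 = 7/3 units of Y
Opportunity cost of X for Country B = hours_X / hours_Y = 2/4 = 1/2 units of Y
Terms of trade must be between the two opportunity costs.
Range: 1/2 to 7/3

1/2 to 7/3


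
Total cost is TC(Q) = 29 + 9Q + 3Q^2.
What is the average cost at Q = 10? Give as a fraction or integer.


TC(10) = 29 + 9*10 + 3*10^2
TC(10) = 29 + 90 + 300 = 419
AC = TC/Q = 419/10 = 419/10

419/10


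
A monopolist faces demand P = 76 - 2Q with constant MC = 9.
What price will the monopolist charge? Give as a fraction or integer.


MR = 76 - 4Q
Set MR = MC: 76 - 4Q = 9
Q* = 67/4
Substitute into demand:
P* = 76 - 2*67/4 = 85/2

85/2


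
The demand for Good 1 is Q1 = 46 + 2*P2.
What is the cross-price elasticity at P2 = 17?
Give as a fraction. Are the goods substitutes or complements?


dQ1/dP2 = 2
At P2 = 17: Q1 = 46 + 2*17 = 80
Exy = (dQ1/dP2)(P2/Q1) = 2 * 17 / 80 = 17/40
Since Exy > 0, the goods are substitutes.

17/40 (substitutes)


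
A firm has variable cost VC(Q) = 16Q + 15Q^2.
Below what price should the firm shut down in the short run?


AVC(Q) = VC(Q)/Q = 16 + 15Q
AVC is increasing in Q, so minimum AVC is at Q -> 0+.
Min AVC = 16
The firm should shut down if P < 16.

16


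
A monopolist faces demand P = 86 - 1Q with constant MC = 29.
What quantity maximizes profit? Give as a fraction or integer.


TR = P*Q = (86 - 1Q)Q = 86Q - 1Q^2
MR = dTR/dQ = 86 - 2Q
Set MR = MC:
86 - 2Q = 29
57 = 2Q
Q* = 57/2 = 57/2

57/2


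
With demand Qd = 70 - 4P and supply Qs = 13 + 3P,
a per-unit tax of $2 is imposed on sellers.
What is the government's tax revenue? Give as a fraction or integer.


With tax on sellers, new supply: Qs' = 13 + 3(P - 2)
= 7 + 3P
New equilibrium quantity:
Q_new = 34
Tax revenue = tax * Q_new = 2 * 34 = 68

68


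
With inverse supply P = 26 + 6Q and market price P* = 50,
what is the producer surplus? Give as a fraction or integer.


Minimum supply price (at Q=0): P_min = 26
Quantity supplied at P* = 50:
Q* = (50 - 26)/6 = 4
PS = (1/2) * Q* * (P* - P_min)
PS = (1/2) * 4 * (50 - 26)
PS = (1/2) * 4 * 24 = 48

48


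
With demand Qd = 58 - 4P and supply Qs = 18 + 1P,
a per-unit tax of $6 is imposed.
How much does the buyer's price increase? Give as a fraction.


With a per-unit tax, the buyer's price increase depends on relative slopes.
Supply slope: d = 1, Demand slope: b = 4
Buyer's price increase = d * tax / (b + d)
= 1 * 6 / (4 + 1)
= 6 / 5 = 6/5

6/5


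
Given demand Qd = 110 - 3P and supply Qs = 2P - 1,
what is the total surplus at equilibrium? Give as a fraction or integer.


Find equilibrium: 110 - 3P = 2P - 1
110 + 1 = 5P
P* = 111/5 = 111/5
Q* = 2*111/5 - 1 = 217/5
Inverse demand: P = 110/3 - Q/3, so P_max = 110/3
Inverse supply: P = 1/2 + Q/2, so P_min = 1/2
CS = (1/2) * 217/5 * (110/3 - 111/5) = 47089/150
PS = (1/2) * 217/5 * (111/5 - 1/2) = 47089/100
TS = CS + PS = 47089/150 + 47089/100 = 47089/60

47089/60


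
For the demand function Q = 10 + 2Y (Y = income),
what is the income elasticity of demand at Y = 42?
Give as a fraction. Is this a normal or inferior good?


dQ/dY = 2
At Y = 42: Q = 10 + 2*42 = 94
Ey = (dQ/dY)(Y/Q) = 2 * 42 / 94 = 42/47
Since Ey > 0, this is a normal good.

42/47 (normal good)


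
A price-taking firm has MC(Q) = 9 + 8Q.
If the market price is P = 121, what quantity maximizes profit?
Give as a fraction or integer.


In perfect competition, profit is maximized where P = MC.
121 = 9 + 8Q
112 = 8Q
Q* = 112/8 = 14

14


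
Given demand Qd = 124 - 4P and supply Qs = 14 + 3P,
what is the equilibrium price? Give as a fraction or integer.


At equilibrium, Qd = Qs.
124 - 4P = 14 + 3P
124 - 14 = 4P + 3P
110 = 7P
P* = 110/7 = 110/7

110/7


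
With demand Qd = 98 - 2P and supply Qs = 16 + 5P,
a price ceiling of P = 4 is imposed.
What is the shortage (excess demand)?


At P = 4:
Qd = 98 - 2*4 = 90
Qs = 16 + 5*4 = 36
Shortage = Qd - Qs = 90 - 36 = 54

54


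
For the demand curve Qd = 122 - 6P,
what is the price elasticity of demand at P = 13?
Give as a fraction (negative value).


dQ/dP = -6
At P = 13: Q = 122 - 6*13 = 44
E = (dQ/dP)(P/Q) = (-6)(13/44) = -39/22

-39/22


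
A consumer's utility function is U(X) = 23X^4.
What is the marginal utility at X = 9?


MU = dU/dX = 23*4*X^(4-1)
MU = 92*X^3
At X = 9:
MU = 92 * 9^3
MU = 92 * 729 = 67068

67068


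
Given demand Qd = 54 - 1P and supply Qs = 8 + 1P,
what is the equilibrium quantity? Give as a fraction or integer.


First find equilibrium price:
54 - 1P = 8 + 1P
P* = 46/2 = 23
Then substitute into demand:
Q* = 54 - 1 * 23 = 31

31


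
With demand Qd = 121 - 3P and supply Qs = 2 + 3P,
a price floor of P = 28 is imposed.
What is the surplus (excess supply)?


At P = 28:
Qd = 121 - 3*28 = 37
Qs = 2 + 3*28 = 86
Surplus = Qs - Qd = 86 - 37 = 49

49


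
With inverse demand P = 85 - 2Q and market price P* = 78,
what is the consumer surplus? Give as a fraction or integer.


Maximum willingness to pay (at Q=0): P_max = 85
Quantity demanded at P* = 78:
Q* = (85 - 78)/2 = 7/2
CS = (1/2) * Q* * (P_max - P*)
CS = (1/2) * 7/2 * (85 - 78)
CS = (1/2) * 7/2 * 7 = 49/4

49/4


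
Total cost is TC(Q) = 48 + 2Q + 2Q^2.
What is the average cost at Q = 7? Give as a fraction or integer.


TC(7) = 48 + 2*7 + 2*7^2
TC(7) = 48 + 14 + 98 = 160
AC = TC/Q = 160/7 = 160/7

160/7


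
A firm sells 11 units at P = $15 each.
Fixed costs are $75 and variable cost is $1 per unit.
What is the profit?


Total Revenue = P * Q = 15 * 11 = $165
Total Cost = FC + VC*Q = 75 + 1*11 = $86
Profit = TR - TC = 165 - 86 = $79

$79


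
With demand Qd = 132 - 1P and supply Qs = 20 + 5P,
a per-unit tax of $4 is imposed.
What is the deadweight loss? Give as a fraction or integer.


Pre-tax equilibrium quantity: Q* = 340/3
Post-tax equilibrium quantity: Q_tax = 110
Reduction in quantity: Q* - Q_tax = 10/3
DWL = (1/2) * tax * (Q* - Q_tax)
DWL = (1/2) * 4 * 10/3 = 20/3

20/3


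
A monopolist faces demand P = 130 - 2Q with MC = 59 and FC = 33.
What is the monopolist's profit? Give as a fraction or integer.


MR = MC: 130 - 4Q = 59
Q* = 71/4
P* = 130 - 2*71/4 = 189/2
Profit = (P* - MC)*Q* - FC
= (189/2 - 59)*71/4 - 33
= 71/2*71/4 - 33
= 5041/8 - 33 = 4777/8

4777/8


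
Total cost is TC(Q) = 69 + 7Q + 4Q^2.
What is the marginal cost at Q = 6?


MC = dTC/dQ = 7 + 2*4*Q
At Q = 6:
MC = 7 + 8*6
MC = 7 + 48 = 55

55


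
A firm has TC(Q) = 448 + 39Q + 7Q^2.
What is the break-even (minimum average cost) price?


AC(Q) = 448/Q + 39 + 7Q
To minimize: dAC/dQ = -448/Q^2 + 7 = 0
Q^2 = 448/7 = 64
Q* = 8
Min AC = 448/8 + 39 + 7*8
Min AC = 56 + 39 + 56 = 151

151


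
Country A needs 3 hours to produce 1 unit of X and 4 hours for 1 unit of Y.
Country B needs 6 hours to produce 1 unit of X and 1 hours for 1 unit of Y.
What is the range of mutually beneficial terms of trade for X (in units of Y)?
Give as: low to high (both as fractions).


Opportunity cost of X for Country A = hours_X / hours_Y = 3/4 = 3/4 units of Y
Opportunity cost of X for Country B = hours_X / hours_Y = 6/1 = 6 units of Y
Terms of trade must be between the two opportunity costs.
Range: 3/4 to 6

3/4 to 6


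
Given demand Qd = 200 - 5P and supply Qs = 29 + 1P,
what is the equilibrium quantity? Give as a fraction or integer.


First find equilibrium price:
200 - 5P = 29 + 1P
P* = 171/6 = 57/2
Then substitute into demand:
Q* = 200 - 5 * 57/2 = 115/2

115/2


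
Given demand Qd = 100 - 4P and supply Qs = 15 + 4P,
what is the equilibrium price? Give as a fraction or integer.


At equilibrium, Qd = Qs.
100 - 4P = 15 + 4P
100 - 15 = 4P + 4P
85 = 8P
P* = 85/8 = 85/8

85/8


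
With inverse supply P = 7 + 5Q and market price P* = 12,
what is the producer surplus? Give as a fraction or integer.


Minimum supply price (at Q=0): P_min = 7
Quantity supplied at P* = 12:
Q* = (12 - 7)/5 = 1
PS = (1/2) * Q* * (P* - P_min)
PS = (1/2) * 1 * (12 - 7)
PS = (1/2) * 1 * 5 = 5/2

5/2


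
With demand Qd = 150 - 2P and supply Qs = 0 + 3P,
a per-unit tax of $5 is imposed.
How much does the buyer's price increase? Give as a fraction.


With a per-unit tax, the buyer's price increase depends on relative slopes.
Supply slope: d = 3, Demand slope: b = 2
Buyer's price increase = d * tax / (b + d)
= 3 * 5 / (2 + 3)
= 15 / 5 = 3

3


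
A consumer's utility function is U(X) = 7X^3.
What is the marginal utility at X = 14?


MU = dU/dX = 7*3*X^(3-1)
MU = 21*X^2
At X = 14:
MU = 21 * 14^2
MU = 21 * 196 = 4116

4116


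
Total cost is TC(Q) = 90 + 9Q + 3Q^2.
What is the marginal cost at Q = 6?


MC = dTC/dQ = 9 + 2*3*Q
At Q = 6:
MC = 9 + 6*6
MC = 9 + 36 = 45

45


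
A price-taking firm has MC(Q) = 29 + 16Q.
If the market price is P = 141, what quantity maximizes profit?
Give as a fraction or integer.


In perfect competition, profit is maximized where P = MC.
141 = 29 + 16Q
112 = 16Q
Q* = 112/16 = 7

7


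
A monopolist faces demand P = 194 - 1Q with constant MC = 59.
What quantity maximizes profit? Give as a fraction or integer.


TR = P*Q = (194 - 1Q)Q = 194Q - 1Q^2
MR = dTR/dQ = 194 - 2Q
Set MR = MC:
194 - 2Q = 59
135 = 2Q
Q* = 135/2 = 135/2

135/2


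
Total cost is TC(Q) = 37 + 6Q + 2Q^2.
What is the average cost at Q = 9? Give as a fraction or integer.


TC(9) = 37 + 6*9 + 2*9^2
TC(9) = 37 + 54 + 162 = 253
AC = TC/Q = 253/9 = 253/9

253/9


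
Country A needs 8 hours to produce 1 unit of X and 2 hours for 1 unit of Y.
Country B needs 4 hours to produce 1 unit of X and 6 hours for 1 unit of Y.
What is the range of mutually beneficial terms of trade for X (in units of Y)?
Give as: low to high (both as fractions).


Opportunity cost of X for Country A = hours_X / hours_Y = 8/2 = 4 units of Y
Opportunity cost of X for Country B = hours_X / hours_Y = 4/6 = 2/3 units of Y
Terms of trade must be between the two opportunity costs.
Range: 2/3 to 4

2/3 to 4
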